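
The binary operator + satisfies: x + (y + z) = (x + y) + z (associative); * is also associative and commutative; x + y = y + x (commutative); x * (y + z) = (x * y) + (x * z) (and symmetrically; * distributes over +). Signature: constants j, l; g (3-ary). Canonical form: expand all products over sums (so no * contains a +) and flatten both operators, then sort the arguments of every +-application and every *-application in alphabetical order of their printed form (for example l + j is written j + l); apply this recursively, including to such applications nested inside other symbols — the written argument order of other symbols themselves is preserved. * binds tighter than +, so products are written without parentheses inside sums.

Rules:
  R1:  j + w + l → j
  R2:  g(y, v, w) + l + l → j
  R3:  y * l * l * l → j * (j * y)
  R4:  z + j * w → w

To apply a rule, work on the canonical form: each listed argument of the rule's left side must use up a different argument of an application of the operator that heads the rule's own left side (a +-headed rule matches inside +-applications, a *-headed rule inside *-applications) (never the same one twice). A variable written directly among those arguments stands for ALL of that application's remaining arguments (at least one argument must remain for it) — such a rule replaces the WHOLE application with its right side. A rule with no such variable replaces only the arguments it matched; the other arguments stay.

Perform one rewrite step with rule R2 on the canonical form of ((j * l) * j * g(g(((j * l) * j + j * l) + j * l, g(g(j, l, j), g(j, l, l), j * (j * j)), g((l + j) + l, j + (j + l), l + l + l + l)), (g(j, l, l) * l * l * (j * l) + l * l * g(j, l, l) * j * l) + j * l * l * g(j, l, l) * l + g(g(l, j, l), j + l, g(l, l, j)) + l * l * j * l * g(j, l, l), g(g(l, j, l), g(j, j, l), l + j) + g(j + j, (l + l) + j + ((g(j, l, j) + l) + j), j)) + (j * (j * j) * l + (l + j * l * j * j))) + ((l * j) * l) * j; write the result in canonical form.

Canonical form:  g(g(j * j * l + j * l + j * l, g(g(j, l, j), g(j, l, l), j * j * j), g(j + l + l, j + j + l, l + l + l + l)), g(g(l, j, l), j + l, g(l, l, j)) + g(j, l, l) * j * l * l * l + g(j, l, l) * j * l * l * l + g(j, l, l) * j * l * l * l + g(j, l, l) * j * l * l * l, g(g(l, j, l), g(j, j, l), j + l) + g(j + j, g(j, l, j) + j + j + l + l + l, j)) * j * j * l + j * j * j * l + j * j * j * l + j * j * l * l + l
Apply R2:  consuming g(j, l, j), l, l;  v := l, w := j, y := j
Giving:  g(g(j * j * l + j * l + j * l, g(g(j, l, j), g(j, l, l), j * j * j), g(j + l + l, j + j + l, l + l + l + l)), g(g(l, j, l), j + l, g(l, l, j)) + g(j, l, l) * j * l * l * l + g(j, l, l) * j * l * l * l + g(j, l, l) * j * l * l * l + g(j, l, l) * j * l * l * l, g(g(l, j, l), g(j, j, l), j + l) + g(j + j, j + j + j + l, j)) * j * j * l + j * j * j * l + j * j * j * l + j * j * l * l + l

Answer: g(g(j * j * l + j * l + j * l, g(g(j, l, j), g(j, l, l), j * j * j), g(j + l + l, j + j + l, l + l + l + l)), g(g(l, j, l), j + l, g(l, l, j)) + g(j, l, l) * j * l * l * l + g(j, l, l) * j * l * l * l + g(j, l, l) * j * l * l * l + g(j, l, l) * j * l * l * l, g(g(l, j, l), g(j, j, l), j + l) + g(j + j, j + j + j + l, j)) * j * j * l + j * j * j * l + j * j * j * l + j * j * l * l + l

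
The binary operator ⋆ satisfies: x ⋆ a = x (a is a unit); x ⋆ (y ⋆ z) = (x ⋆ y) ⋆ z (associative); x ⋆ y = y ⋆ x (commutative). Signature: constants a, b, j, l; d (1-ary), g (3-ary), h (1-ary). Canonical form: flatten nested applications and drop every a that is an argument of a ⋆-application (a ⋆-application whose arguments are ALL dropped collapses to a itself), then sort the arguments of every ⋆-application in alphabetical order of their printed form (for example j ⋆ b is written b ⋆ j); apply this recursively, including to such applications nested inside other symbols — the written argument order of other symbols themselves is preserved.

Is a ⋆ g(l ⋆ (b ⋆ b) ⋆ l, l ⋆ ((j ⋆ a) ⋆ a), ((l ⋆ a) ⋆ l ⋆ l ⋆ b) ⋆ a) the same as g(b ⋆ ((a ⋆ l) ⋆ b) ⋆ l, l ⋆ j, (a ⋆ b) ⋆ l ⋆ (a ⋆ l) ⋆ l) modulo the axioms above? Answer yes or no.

Left:  a ⋆ g(l ⋆ (b ⋆ b) ⋆ l, l ⋆ ((j ⋆ a) ⋆ a), ((l ⋆ a) ⋆ l ⋆ l ⋆ b) ⋆ a)
  Simplify inside:  g(l ⋆ (b ⋆ b) ⋆ l, l ⋆ ((j ⋆ a) ⋆ a), ((l ⋆ a) ⋆ l ⋆ l ⋆ b) ⋆ a)  →  g(b ⋆ b ⋆ l ⋆ l, j ⋆ l, b ⋆ l ⋆ l ⋆ l)
  Units out:  drop a
  Sort arguments:  g(b ⋆ b ⋆ l ⋆ l, j ⋆ l, b ⋆ l ⋆ l ⋆ l)
Right:  g(b ⋆ ((a ⋆ l) ⋆ b) ⋆ l, l ⋆ j, (a ⋆ b) ⋆ l ⋆ (a ⋆ l) ⋆ l)
  Work inside:  (a ⋆ b) ⋆ l ⋆ (a ⋆ l) ⋆ l
  Un-nest:  a ⋆ b ⋆ l ⋆ a ⋆ l ⋆ l
  Units out:  drop a (×2)
  Sort arguments:  b ⋆ l ⋆ l ⋆ l
  Reassemble:  g(b ⋆ b ⋆ l ⋆ l, j ⋆ l, b ⋆ l ⋆ l ⋆ l)

Answer: yes — both canonical forms are g(b ⋆ b ⋆ l ⋆ l, j ⋆ l, b ⋆ l ⋆ l ⋆ l)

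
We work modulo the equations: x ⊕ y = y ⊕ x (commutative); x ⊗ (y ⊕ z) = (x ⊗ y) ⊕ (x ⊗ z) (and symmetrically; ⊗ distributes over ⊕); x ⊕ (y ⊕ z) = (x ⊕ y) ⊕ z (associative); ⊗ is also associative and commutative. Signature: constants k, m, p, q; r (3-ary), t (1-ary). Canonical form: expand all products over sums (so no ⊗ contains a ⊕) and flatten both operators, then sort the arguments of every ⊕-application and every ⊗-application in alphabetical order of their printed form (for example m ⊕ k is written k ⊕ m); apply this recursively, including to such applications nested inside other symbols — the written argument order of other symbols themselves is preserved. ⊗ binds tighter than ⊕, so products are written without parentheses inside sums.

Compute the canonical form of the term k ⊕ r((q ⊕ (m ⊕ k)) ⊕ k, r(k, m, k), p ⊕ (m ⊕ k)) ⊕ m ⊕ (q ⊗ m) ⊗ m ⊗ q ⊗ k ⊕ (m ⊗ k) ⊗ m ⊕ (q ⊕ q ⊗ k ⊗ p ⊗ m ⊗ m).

Answer: k ⊕ k ⊗ m ⊗ m ⊕ k ⊗ m ⊗ m ⊗ p ⊗ q ⊕ k ⊗ m ⊗ m ⊗ q ⊗ q ⊕ m ⊕ q ⊕ r(k ⊕ k ⊕ m ⊕ q, r(k, m, k), k ⊕ m ⊕ p)

Derivation:
Merge nested applications:  k ⊕ r(k ⊕ k ⊕ m ⊕ q, r(k, m, k), k ⊕ m ⊕ p) ⊕ m ⊕ k ⊗ m ⊗ m ⊗ q ⊗ q ⊕ k ⊗ m ⊗ m ⊕ q ⊕ k ⊗ m ⊗ m ⊗ p ⊗ q
Order the arguments:  k ⊕ k ⊗ m ⊗ m ⊕ k ⊗ m ⊗ m ⊗ p ⊗ q ⊕ k ⊗ m ⊗ m ⊗ q ⊗ q ⊕ m ⊕ q ⊕ r(k ⊕ k ⊕ m ⊕ q, r(k, m, k), k ⊕ m ⊕ p)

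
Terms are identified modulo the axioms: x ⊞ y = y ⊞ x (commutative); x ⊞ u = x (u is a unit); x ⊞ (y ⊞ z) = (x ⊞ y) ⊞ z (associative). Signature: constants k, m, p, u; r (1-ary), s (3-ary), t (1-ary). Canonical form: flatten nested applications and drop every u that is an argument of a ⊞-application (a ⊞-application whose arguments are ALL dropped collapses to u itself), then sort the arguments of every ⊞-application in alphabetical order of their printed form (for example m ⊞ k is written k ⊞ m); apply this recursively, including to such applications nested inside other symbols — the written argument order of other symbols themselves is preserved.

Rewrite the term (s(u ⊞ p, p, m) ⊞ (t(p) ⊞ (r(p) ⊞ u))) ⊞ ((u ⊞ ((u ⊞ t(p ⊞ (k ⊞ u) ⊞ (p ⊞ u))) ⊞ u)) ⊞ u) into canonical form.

Flatten:  s(u ⊞ p, p, m) ⊞ t(p) ⊞ r(p) ⊞ u ⊞ u ⊞ u ⊞ t(p ⊞ (k ⊞ u) ⊞ (p ⊞ u)) ⊞ u ⊞ u
Canonicalize subterm:  s(u ⊞ p, p, m)  →  s(p, p, m)
Simplify inside:  t(p ⊞ (k ⊞ u) ⊞ (p ⊞ u))  →  t(k ⊞ p ⊞ p)
Units out:  drop u (×5)
Sort:  r(p) ⊞ s(p, p, m) ⊞ t(k ⊞ p ⊞ p) ⊞ t(p)

Answer: r(p) ⊞ s(p, p, m) ⊞ t(k ⊞ p ⊞ p) ⊞ t(p)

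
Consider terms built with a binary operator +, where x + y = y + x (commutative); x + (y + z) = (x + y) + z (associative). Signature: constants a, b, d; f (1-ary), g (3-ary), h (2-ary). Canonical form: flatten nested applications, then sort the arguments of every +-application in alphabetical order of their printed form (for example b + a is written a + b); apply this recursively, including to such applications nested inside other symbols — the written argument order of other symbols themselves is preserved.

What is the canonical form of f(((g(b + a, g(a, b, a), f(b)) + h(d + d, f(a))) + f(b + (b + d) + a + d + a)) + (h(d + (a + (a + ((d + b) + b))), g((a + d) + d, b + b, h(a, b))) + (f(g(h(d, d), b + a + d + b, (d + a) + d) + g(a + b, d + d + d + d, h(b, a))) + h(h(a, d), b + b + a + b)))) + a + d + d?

Answer: a + d + d + f(f(a + a + b + b + d + d) + f(g(a + b, d + d + d + d, h(b, a)) + g(h(d, d), a + b + b + d, a + d + d)) + g(a + b, g(a, b, a), f(b)) + h(a + a + b + b + d + d, g(a + d + d, b + b, h(a, b))) + h(d + d, f(a)) + h(h(a, d), a + b + b + b))

Derivation:
Inside:  f(((g(b + a, g(a, b, a), f(b)) + h(d + d, f(a))) + f(b + (b + d) + a + d + a)) + (h(d + (a + (a + ((d + b) + b))), g((a + d) + d, b + b, h(a, b))) + (f(g(h(d, d), b + a + d + b, (d + a) + d) + g(a + b, d + d + d + d, h(b, a))) + h(h(a, d), b + b + a + b))))  →  f(f(a + a + b + b + d + d) + f(g(a + b, d + d + d + d, h(b, a)) + g(h(d, d), a + b + b + d, a + d + d)) + g(a + b, g(a, b, a), f(b)) + h(a + a + b + b + d + d, g(a + d + d, b + b, h(a, b))) + h(d + d, f(a)) + h(h(a, d), a + b + b + b))
Order the arguments:  a + d + d + f(f(a + a + b + b + d + d) + f(g(a + b, d + d + d + d, h(b, a)) + g(h(d, d), a + b + b + d, a + d + d)) + g(a + b, g(a, b, a), f(b)) + h(a + a + b + b + d + d, g(a + d + d, b + b, h(a, b))) + h(d + d, f(a)) + h(h(a, d), a + b + b + b))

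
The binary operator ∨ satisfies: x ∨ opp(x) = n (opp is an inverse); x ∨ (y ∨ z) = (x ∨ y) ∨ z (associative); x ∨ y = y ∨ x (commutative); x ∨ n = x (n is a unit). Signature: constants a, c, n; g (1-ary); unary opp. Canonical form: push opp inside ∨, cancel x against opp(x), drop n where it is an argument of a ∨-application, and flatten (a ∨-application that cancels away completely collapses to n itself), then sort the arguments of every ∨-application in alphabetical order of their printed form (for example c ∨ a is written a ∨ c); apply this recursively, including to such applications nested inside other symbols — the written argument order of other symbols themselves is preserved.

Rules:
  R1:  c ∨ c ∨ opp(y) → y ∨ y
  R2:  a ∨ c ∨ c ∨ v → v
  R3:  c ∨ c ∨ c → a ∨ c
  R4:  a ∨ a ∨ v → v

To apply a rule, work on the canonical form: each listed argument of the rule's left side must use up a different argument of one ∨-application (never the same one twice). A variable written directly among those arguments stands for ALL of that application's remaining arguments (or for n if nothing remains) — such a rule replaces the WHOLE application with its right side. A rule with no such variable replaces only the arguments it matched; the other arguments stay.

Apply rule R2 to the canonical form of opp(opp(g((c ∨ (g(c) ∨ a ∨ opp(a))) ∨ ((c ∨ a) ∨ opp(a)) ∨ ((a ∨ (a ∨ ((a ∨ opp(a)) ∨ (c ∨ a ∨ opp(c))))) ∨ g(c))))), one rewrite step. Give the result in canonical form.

Canonical form:  g(a ∨ a ∨ a ∨ c ∨ c ∨ g(c) ∨ g(c))
Apply R2:  consuming a, c, c;  v := a ∨ a ∨ g(c) ∨ g(c)
The extension variable absorbs all remaining arguments, so the whole application is rewritten.
New term:  g(a ∨ a ∨ g(c) ∨ g(c))

Answer: g(a ∨ a ∨ g(c) ∨ g(c))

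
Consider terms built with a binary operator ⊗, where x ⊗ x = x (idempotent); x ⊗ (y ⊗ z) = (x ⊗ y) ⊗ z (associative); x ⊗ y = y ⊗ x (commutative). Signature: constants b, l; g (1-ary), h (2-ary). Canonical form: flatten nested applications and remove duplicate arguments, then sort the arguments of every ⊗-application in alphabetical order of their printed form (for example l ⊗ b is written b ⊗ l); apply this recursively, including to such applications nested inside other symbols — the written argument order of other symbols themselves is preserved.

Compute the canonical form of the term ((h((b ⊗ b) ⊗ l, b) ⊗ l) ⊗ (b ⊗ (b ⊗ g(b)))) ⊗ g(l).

Answer: b ⊗ g(b) ⊗ g(l) ⊗ h(b ⊗ l, b) ⊗ l

Derivation:
Merge nested applications:  h((b ⊗ b) ⊗ l, b) ⊗ l ⊗ b ⊗ b ⊗ g(b) ⊗ g(l)
Canonicalize subterm:  h((b ⊗ b) ⊗ l, b)  →  h(b ⊗ l, b)
Deduplicate:  drop duplicate b
Sort arguments:  b ⊗ g(b) ⊗ g(l) ⊗ h(b ⊗ l, b) ⊗ l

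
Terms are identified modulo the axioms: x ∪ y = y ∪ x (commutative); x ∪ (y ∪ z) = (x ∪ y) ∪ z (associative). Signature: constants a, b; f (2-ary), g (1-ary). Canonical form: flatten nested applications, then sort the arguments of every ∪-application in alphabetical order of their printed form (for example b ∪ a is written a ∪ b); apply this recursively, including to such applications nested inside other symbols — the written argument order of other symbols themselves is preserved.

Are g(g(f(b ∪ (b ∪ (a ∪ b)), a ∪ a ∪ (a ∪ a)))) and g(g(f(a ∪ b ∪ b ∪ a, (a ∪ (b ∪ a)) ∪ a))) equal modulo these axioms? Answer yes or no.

Left:  g(g(f(b ∪ (b ∪ (a ∪ b)), a ∪ a ∪ (a ∪ a))))
  Focus inside:  b ∪ (b ∪ (a ∪ b))
  Un-nest:  b ∪ b ∪ a ∪ b
  Sort:  a ∪ b ∪ b ∪ b
  Rebuild:  g(g(f(a ∪ b ∪ b ∪ b, a ∪ a ∪ a ∪ a)))
Right:  g(g(f(a ∪ b ∪ b ∪ a, (a ∪ (b ∪ a)) ∪ a)))
  Focus inside:  (a ∪ (b ∪ a)) ∪ a
  Flatten:  a ∪ b ∪ a ∪ a
  Sort arguments:  a ∪ a ∪ a ∪ b
  Reassemble:  g(g(f(a ∪ a ∪ b ∪ b, a ∪ a ∪ a ∪ b)))

Answer: no — g(g(f(a ∪ b ∪ b ∪ b, a ∪ a ∪ a ∪ a))) vs g(g(f(a ∪ a ∪ b ∪ b, a ∪ a ∪ a ∪ b)))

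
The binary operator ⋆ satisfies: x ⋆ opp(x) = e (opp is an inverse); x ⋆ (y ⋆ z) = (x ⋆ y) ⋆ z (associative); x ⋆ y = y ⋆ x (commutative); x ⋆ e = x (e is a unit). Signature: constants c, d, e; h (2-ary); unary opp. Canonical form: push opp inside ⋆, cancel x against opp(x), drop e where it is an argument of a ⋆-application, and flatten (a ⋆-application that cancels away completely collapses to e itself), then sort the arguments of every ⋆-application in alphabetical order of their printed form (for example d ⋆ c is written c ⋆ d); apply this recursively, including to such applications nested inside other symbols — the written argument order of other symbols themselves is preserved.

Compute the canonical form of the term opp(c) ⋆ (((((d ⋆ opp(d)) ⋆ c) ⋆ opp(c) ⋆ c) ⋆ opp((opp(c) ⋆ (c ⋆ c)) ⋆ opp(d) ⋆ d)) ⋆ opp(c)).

Push opp inside:  distribute opp over ⋆ and collapse double opp
Cancel inverse pairs:  d cancels
Combine occurrences:  opp(c) ⋆ opp(c)

Answer: opp(c) ⋆ opp(c)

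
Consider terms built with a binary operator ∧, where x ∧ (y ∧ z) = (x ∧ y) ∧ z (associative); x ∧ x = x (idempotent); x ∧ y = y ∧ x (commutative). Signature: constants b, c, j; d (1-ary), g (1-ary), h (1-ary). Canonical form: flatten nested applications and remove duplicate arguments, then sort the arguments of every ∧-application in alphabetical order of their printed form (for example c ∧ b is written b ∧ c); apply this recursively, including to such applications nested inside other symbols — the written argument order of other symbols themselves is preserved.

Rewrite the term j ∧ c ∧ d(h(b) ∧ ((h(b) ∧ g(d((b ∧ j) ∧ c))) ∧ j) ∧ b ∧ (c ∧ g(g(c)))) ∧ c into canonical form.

Canonicalize subterm:  d(h(b) ∧ ((h(b) ∧ g(d((b ∧ j) ∧ c))) ∧ j) ∧ b ∧ (c ∧ g(g(c))))  →  d(b ∧ c ∧ g(d(b ∧ c ∧ j)) ∧ g(g(c)) ∧ h(b) ∧ j)
Idempotence:  drop duplicate c
Sort:  c ∧ d(b ∧ c ∧ g(d(b ∧ c ∧ j)) ∧ g(g(c)) ∧ h(b) ∧ j) ∧ j

Answer: c ∧ d(b ∧ c ∧ g(d(b ∧ c ∧ j)) ∧ g(g(c)) ∧ h(b) ∧ j) ∧ j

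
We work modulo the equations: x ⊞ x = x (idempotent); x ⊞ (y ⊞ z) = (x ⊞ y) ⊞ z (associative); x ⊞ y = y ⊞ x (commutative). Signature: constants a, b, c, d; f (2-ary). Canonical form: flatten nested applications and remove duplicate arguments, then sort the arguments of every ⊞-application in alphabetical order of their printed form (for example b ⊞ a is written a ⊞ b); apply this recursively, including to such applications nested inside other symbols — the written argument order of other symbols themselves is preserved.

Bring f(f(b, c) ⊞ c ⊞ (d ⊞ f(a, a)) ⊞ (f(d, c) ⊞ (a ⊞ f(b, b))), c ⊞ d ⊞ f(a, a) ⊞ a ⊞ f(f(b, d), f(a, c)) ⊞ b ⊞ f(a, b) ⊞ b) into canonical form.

Focus inside:  c ⊞ d ⊞ f(a, a) ⊞ a ⊞ f(f(b, d), f(a, c)) ⊞ b ⊞ f(a, b) ⊞ b
Drop duplicates:  drop duplicate b
Sort arguments:  a ⊞ b ⊞ c ⊞ d ⊞ f(a, a) ⊞ f(a, b) ⊞ f(f(b, d), f(a, c))
Reassemble:  f(a ⊞ c ⊞ d ⊞ f(a, a) ⊞ f(b, b) ⊞ f(b, c) ⊞ f(d, c), a ⊞ b ⊞ c ⊞ d ⊞ f(a, a) ⊞ f(a, b) ⊞ f(f(b, d), f(a, c)))

Answer: f(a ⊞ c ⊞ d ⊞ f(a, a) ⊞ f(b, b) ⊞ f(b, c) ⊞ f(d, c), a ⊞ b ⊞ c ⊞ d ⊞ f(a, a) ⊞ f(a, b) ⊞ f(f(b, d), f(a, c)))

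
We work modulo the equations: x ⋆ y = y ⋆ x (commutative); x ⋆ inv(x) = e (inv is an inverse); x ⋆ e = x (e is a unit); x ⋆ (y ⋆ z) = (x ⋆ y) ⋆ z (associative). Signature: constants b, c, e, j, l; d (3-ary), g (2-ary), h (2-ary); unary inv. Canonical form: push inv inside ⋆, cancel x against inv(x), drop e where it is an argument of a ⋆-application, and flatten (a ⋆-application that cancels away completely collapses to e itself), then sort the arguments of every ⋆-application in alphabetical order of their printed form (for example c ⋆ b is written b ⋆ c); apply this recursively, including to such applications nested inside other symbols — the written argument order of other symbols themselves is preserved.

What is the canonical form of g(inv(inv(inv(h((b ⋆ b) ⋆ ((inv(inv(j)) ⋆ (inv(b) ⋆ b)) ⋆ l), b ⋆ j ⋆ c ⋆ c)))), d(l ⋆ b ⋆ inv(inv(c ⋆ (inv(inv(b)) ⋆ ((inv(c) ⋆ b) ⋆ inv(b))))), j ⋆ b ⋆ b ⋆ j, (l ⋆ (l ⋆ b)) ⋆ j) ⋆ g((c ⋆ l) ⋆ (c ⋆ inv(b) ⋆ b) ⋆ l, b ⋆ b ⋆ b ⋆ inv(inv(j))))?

Descend into:  d(l ⋆ b ⋆ inv(inv(c ⋆ (inv(inv(b)) ⋆ ((inv(c) ⋆ b) ⋆ inv(b))))), j ⋆ b ⋆ b ⋆ j, (l ⋆ (l ⋆ b)) ⋆ j) ⋆ g((c ⋆ l) ⋆ (c ⋆ inv(b) ⋆ b) ⋆ l, b ⋆ b ⋆ b ⋆ inv(inv(j)))
Push inv inside:  distribute inv over ⋆ and collapse double inv
Collect:  d(b ⋆ b ⋆ l, b ⋆ b ⋆ j ⋆ j, b ⋆ j ⋆ l ⋆ l) ⋆ g(c ⋆ c ⋆ l ⋆ l, b ⋆ b ⋆ b ⋆ j)
Put back:  g(inv(h(b ⋆ b ⋆ j ⋆ l, b ⋆ c ⋆ c ⋆ j)), d(b ⋆ b ⋆ l, b ⋆ b ⋆ j ⋆ j, b ⋆ j ⋆ l ⋆ l) ⋆ g(c ⋆ c ⋆ l ⋆ l, b ⋆ b ⋆ b ⋆ j))

Answer: g(inv(h(b ⋆ b ⋆ j ⋆ l, b ⋆ c ⋆ c ⋆ j)), d(b ⋆ b ⋆ l, b ⋆ b ⋆ j ⋆ j, b ⋆ j ⋆ l ⋆ l) ⋆ g(c ⋆ c ⋆ l ⋆ l, b ⋆ b ⋆ b ⋆ j))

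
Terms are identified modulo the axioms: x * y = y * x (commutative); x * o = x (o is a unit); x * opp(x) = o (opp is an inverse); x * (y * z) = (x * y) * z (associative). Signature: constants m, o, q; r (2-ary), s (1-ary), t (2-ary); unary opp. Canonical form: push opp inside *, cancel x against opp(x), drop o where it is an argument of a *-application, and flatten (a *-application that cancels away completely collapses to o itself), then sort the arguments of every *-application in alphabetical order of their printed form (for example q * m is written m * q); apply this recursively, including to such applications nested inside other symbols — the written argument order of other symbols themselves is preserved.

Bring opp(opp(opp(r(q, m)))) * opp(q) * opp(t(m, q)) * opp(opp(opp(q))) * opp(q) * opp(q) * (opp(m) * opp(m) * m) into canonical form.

Push opp inside:  distribute opp over * and collapse double opp
Collect:  opp(r(q, m)) * opp(q) * opp(q) * opp(q) * opp(q) * opp(t(m, q)) * opp(m)
Sort arguments:  opp(m) * opp(q) * opp(q) * opp(q) * opp(q) * opp(r(q, m)) * opp(t(m, q))

Answer: opp(m) * opp(q) * opp(q) * opp(q) * opp(q) * opp(r(q, m)) * opp(t(m, q))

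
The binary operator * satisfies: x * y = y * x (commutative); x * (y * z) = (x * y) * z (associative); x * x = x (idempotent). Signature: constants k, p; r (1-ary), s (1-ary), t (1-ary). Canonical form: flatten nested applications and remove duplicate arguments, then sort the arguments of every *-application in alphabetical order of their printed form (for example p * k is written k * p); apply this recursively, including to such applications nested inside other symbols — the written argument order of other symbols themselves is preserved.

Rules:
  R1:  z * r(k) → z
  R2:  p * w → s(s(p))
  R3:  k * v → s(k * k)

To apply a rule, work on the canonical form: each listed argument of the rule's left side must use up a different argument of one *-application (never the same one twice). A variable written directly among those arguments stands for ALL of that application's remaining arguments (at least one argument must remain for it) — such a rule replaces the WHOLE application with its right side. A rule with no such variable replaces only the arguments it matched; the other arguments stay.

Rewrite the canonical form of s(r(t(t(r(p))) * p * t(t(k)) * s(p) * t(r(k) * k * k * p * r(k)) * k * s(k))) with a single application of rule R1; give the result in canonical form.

Canonical form:  s(r(k * p * s(k) * s(p) * t(k * p * r(k)) * t(t(k)) * t(t(r(p)))))
R1 matches:  uses r(k);  z := k * p
The variable takes the whole remainder — replace the entire application.
Giving:  s(r(k * p * s(k) * s(p) * t(k * p) * t(t(k)) * t(t(r(p)))))

Answer: s(r(k * p * s(k) * s(p) * t(k * p) * t(t(k)) * t(t(r(p)))))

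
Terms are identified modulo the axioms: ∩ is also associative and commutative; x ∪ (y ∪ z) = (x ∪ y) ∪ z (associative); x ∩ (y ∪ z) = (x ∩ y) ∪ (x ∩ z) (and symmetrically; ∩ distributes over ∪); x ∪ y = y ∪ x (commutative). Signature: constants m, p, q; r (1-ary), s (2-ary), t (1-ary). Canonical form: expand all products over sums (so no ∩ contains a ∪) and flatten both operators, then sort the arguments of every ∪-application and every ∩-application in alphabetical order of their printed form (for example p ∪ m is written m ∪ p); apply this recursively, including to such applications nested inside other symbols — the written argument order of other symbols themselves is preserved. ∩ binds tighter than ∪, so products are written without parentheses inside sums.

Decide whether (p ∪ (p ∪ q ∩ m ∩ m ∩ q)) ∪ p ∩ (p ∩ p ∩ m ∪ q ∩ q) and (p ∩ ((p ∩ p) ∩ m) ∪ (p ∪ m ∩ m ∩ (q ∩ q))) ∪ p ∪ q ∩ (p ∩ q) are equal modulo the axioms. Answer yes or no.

Left:  (p ∪ (p ∪ q ∩ m ∩ m ∩ q)) ∪ p ∩ (p ∩ p ∩ m ∪ q ∩ q)
  Distribute:  p ∪ p ∪ m ∩ m ∩ q ∩ q ∪ m ∩ p ∩ p ∩ p ∪ p ∩ q ∩ q
  Order the arguments:  m ∩ m ∩ q ∩ q ∪ m ∩ p ∩ p ∩ p ∪ p ∪ p ∪ p ∩ q ∩ q
Right:  (p ∩ ((p ∩ p) ∩ m) ∪ (p ∪ m ∩ m ∩ (q ∩ q))) ∪ p ∪ q ∩ (p ∩ q)
  Un-nest:  m ∩ p ∩ p ∩ p ∪ p ∪ m ∩ m ∩ q ∩ q ∪ p ∪ p ∩ q ∩ q
  Order the arguments:  m ∩ m ∩ q ∩ q ∪ m ∩ p ∩ p ∩ p ∪ p ∪ p ∪ p ∩ q ∩ q

Answer: yes — both canonical forms are m ∩ m ∩ q ∩ q ∪ m ∩ p ∩ p ∩ p ∪ p ∪ p ∪ p ∩ q ∩ q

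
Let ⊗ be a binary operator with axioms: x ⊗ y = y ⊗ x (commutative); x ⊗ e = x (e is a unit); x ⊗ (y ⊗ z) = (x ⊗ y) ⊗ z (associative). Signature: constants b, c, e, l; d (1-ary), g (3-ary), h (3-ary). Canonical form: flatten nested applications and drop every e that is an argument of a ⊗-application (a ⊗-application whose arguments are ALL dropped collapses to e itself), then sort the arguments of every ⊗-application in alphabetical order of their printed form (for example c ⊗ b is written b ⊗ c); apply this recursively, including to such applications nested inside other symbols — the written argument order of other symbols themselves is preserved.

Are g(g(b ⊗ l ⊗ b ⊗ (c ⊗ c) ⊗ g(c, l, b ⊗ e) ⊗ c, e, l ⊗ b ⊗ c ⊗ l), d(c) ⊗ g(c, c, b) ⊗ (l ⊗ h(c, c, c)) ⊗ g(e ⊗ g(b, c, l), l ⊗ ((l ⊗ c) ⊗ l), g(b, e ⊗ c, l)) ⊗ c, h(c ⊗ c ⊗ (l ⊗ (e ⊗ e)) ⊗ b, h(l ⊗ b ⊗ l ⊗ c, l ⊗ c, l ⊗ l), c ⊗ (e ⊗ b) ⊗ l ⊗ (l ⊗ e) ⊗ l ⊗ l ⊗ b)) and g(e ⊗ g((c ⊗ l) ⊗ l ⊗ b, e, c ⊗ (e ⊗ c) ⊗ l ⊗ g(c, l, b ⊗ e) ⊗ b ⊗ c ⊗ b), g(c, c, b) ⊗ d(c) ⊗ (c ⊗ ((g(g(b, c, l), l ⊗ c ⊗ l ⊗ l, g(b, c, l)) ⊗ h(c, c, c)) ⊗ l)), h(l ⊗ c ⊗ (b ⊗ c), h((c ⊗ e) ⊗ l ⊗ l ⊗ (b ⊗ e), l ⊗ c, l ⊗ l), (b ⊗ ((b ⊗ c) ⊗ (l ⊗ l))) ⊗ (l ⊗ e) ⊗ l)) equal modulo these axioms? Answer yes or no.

Answer: no — g(g(b ⊗ b ⊗ c ⊗ c ⊗ c ⊗ g(c, l, b) ⊗ l, e, b ⊗ c ⊗ l ⊗ l), c ⊗ d(c) ⊗ g(c, c, b) ⊗ g(g(b, c, l), c ⊗ l ⊗ l ⊗ l, g(b, c, l)) ⊗ h(c, c, c) ⊗ l, h(b ⊗ c ⊗ c ⊗ l, h(b ⊗ c ⊗ l ⊗ l, c ⊗ l, l ⊗ l), b ⊗ b ⊗ c ⊗ l ⊗ l ⊗ l ⊗ l)) vs g(g(b ⊗ c ⊗ l ⊗ l, e, b ⊗ b ⊗ c ⊗ c ⊗ c ⊗ g(c, l, b) ⊗ l), c ⊗ d(c) ⊗ g(c, c, b) ⊗ g(g(b, c, l), c ⊗ l ⊗ l ⊗ l, g(b, c, l)) ⊗ h(c, c, c) ⊗ l, h(b ⊗ c ⊗ c ⊗ l, h(b ⊗ c ⊗ l ⊗ l, c ⊗ l, l ⊗ l), b ⊗ b ⊗ c ⊗ l ⊗ l ⊗ l ⊗ l))

Derivation:
Left:  g(g(b ⊗ l ⊗ b ⊗ (c ⊗ c) ⊗ g(c, l, b ⊗ e) ⊗ c, e, l ⊗ b ⊗ c ⊗ l), d(c) ⊗ g(c, c, b) ⊗ (l ⊗ h(c, c, c)) ⊗ g(e ⊗ g(b, c, l), l ⊗ ((l ⊗ c) ⊗ l), g(b, e ⊗ c, l)) ⊗ c, h(c ⊗ c ⊗ (l ⊗ (e ⊗ e)) ⊗ b, h(l ⊗ b ⊗ l ⊗ c, l ⊗ c, l ⊗ l), c ⊗ (e ⊗ b) ⊗ l ⊗ (l ⊗ e) ⊗ l ⊗ l ⊗ b))
  Focus inside:  d(c) ⊗ g(c, c, b) ⊗ (l ⊗ h(c, c, c)) ⊗ g(e ⊗ g(b, c, l), l ⊗ ((l ⊗ c) ⊗ l), g(b, e ⊗ c, l)) ⊗ c
  Merge nested applications:  d(c) ⊗ g(c, c, b) ⊗ l ⊗ h(c, c, c) ⊗ g(e ⊗ g(b, c, l), l ⊗ ((l ⊗ c) ⊗ l), g(b, e ⊗ c, l)) ⊗ c
  Inside:  g(e ⊗ g(b, c, l), l ⊗ ((l ⊗ c) ⊗ l), g(b, e ⊗ c, l))  →  g(g(b, c, l), c ⊗ l ⊗ l ⊗ l, g(b, c, l))
  Order the arguments:  c ⊗ d(c) ⊗ g(c, c, b) ⊗ g(g(b, c, l), c ⊗ l ⊗ l ⊗ l, g(b, c, l)) ⊗ h(c, c, c) ⊗ l
  Rebuild:  g(g(b ⊗ b ⊗ c ⊗ c ⊗ c ⊗ g(c, l, b) ⊗ l, e, b ⊗ c ⊗ l ⊗ l), c ⊗ d(c) ⊗ g(c, c, b) ⊗ g(g(b, c, l), c ⊗ l ⊗ l ⊗ l, g(b, c, l)) ⊗ h(c, c, c) ⊗ l, h(b ⊗ c ⊗ c ⊗ l, h(b ⊗ c ⊗ l ⊗ l, c ⊗ l, l ⊗ l), b ⊗ b ⊗ c ⊗ l ⊗ l ⊗ l ⊗ l))
Right:  g(e ⊗ g((c ⊗ l) ⊗ l ⊗ b, e, c ⊗ (e ⊗ c) ⊗ l ⊗ g(c, l, b ⊗ e) ⊗ b ⊗ c ⊗ b), g(c, c, b) ⊗ d(c) ⊗ (c ⊗ ((g(g(b, c, l), l ⊗ c ⊗ l ⊗ l, g(b, c, l)) ⊗ h(c, c, c)) ⊗ l)), h(l ⊗ c ⊗ (b ⊗ c), h((c ⊗ e) ⊗ l ⊗ l ⊗ (b ⊗ e), l ⊗ c, l ⊗ l), (b ⊗ ((b ⊗ c) ⊗ (l ⊗ l))) ⊗ (l ⊗ e) ⊗ l))
  Focus inside:  g(c, c, b) ⊗ d(c) ⊗ (c ⊗ ((g(g(b, c, l), l ⊗ c ⊗ l ⊗ l, g(b, c, l)) ⊗ h(c, c, c)) ⊗ l))
  Merge nested applications:  g(c, c, b) ⊗ d(c) ⊗ c ⊗ g(g(b, c, l), l ⊗ c ⊗ l ⊗ l, g(b, c, l)) ⊗ h(c, c, c) ⊗ l
  Inside:  g(g(b, c, l), l ⊗ c ⊗ l ⊗ l, g(b, c, l))  →  g(g(b, c, l), c ⊗ l ⊗ l ⊗ l, g(b, c, l))
  Order the arguments:  c ⊗ d(c) ⊗ g(c, c, b) ⊗ g(g(b, c, l), c ⊗ l ⊗ l ⊗ l, g(b, c, l)) ⊗ h(c, c, c) ⊗ l
  Put back:  g(g(b ⊗ c ⊗ l ⊗ l, e, b ⊗ b ⊗ c ⊗ c ⊗ c ⊗ g(c, l, b) ⊗ l), c ⊗ d(c) ⊗ g(c, c, b) ⊗ g(g(b, c, l), c ⊗ l ⊗ l ⊗ l, g(b, c, l)) ⊗ h(c, c, c) ⊗ l, h(b ⊗ c ⊗ c ⊗ l, h(b ⊗ c ⊗ l ⊗ l, c ⊗ l, l ⊗ l), b ⊗ b ⊗ c ⊗ l ⊗ l ⊗ l ⊗ l))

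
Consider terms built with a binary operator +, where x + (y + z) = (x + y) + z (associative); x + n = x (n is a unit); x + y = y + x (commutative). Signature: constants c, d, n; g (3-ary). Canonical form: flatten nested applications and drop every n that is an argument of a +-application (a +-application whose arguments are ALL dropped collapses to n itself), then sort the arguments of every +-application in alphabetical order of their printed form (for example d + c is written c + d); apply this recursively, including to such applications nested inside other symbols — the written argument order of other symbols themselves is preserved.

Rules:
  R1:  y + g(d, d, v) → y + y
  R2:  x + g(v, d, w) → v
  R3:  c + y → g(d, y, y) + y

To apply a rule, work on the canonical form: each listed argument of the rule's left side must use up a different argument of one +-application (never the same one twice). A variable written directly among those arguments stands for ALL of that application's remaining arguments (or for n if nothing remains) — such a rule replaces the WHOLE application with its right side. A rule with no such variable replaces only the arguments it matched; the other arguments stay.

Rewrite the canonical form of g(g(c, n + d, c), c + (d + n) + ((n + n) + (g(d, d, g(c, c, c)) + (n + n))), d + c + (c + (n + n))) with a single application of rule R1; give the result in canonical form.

Canonical form:  g(g(c, d, c), c + d + g(d, d, g(c, c, c)), c + c + d)
R1 matches:  uses g(d, d, g(c, c, c));  v := g(c, c, c), y := c + d
Every leftover argument binds to the variable; the entire application is replaced.
New term:  g(g(c, d, c), c + c + d + d, c + c + d)

Answer: g(g(c, d, c), c + c + d + d, c + c + d)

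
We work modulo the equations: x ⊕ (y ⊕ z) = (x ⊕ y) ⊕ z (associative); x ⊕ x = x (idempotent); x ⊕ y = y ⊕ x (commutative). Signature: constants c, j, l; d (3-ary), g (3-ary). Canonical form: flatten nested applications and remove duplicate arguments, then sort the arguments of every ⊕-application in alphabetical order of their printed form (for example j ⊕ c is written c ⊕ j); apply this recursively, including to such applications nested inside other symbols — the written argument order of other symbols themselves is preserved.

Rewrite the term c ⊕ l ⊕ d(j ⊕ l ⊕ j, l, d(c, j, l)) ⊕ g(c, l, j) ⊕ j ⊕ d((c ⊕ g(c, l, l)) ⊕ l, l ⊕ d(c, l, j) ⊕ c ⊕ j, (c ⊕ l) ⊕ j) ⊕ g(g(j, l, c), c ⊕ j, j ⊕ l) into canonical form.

Answer: c ⊕ d(c ⊕ g(c, l, l) ⊕ l, c ⊕ d(c, l, j) ⊕ j ⊕ l, c ⊕ j ⊕ l) ⊕ d(j ⊕ l, l, d(c, j, l)) ⊕ g(c, l, j) ⊕ g(g(j, l, c), c ⊕ j, j ⊕ l) ⊕ j ⊕ l

Derivation:
Simplify inside:  d(j ⊕ l ⊕ j, l, d(c, j, l))  →  d(j ⊕ l, l, d(c, j, l))
Inside:  d((c ⊕ g(c, l, l)) ⊕ l, l ⊕ d(c, l, j) ⊕ c ⊕ j, (c ⊕ l) ⊕ j)  →  d(c ⊕ g(c, l, l) ⊕ l, c ⊕ d(c, l, j) ⊕ j ⊕ l, c ⊕ j ⊕ l)
Sort:  c ⊕ d(c ⊕ g(c, l, l) ⊕ l, c ⊕ d(c, l, j) ⊕ j ⊕ l, c ⊕ j ⊕ l) ⊕ d(j ⊕ l, l, d(c, j, l)) ⊕ g(c, l, j) ⊕ g(g(j, l, c), c ⊕ j, j ⊕ l) ⊕ j ⊕ l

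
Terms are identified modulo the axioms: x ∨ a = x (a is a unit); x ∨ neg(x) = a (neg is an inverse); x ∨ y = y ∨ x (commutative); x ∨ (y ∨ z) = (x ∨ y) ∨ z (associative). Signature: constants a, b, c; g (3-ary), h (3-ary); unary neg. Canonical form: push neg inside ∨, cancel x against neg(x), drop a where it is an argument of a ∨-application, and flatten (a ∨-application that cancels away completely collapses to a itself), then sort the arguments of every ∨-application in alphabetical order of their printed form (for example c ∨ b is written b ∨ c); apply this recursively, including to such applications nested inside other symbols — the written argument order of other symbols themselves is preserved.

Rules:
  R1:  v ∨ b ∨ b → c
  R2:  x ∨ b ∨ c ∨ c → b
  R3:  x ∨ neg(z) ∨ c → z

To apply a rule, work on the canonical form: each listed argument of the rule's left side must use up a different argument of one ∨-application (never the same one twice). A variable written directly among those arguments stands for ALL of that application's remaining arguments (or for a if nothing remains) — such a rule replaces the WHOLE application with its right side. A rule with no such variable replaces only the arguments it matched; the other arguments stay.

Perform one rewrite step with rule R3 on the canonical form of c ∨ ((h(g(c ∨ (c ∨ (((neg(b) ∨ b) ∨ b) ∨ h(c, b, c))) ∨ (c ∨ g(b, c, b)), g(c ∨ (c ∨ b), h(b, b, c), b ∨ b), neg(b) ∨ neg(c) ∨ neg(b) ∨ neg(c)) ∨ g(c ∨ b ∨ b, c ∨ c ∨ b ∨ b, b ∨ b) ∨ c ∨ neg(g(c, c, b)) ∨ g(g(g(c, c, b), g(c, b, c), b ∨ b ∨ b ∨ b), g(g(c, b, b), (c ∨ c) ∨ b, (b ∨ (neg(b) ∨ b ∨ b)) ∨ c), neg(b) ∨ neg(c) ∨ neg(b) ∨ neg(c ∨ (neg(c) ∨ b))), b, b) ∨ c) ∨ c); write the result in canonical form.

Canonical form:  c ∨ c ∨ c ∨ h(c ∨ g(b ∨ b ∨ c, b ∨ b ∨ c ∨ c, b ∨ b) ∨ g(b ∨ c ∨ c ∨ c ∨ g(b, c, b) ∨ h(c, b, c), g(b ∨ c ∨ c, h(b, b, c), b ∨ b), neg(b) ∨ neg(b) ∨ neg(c) ∨ neg(c)) ∨ g(g(g(c, c, b), g(c, b, c), b ∨ b ∨ b ∨ b), g(g(c, b, b), b ∨ c ∨ c, b ∨ b ∨ c), neg(b) ∨ neg(b) ∨ neg(b) ∨ neg(c)) ∨ neg(g(c, c, b)), b, b)
Match R3:  consume c, neg(g(c, c, b));  x := g(b ∨ b ∨ c, b ∨ b ∨ c ∨ c, b ∨ b) ∨ g(b ∨ c ∨ c ∨ c ∨ g(b, c, b) ∨ h(c, b, c), g(b ∨ c ∨ c, h(b, b, c), b ∨ b), neg(b) ∨ neg(b) ∨ neg(c) ∨ neg(c)) ∨ g(g(g(c, c, b), g(c, b, c), b ∨ b ∨ b ∨ b), g(g(c, b, b), b ∨ c ∨ c, b ∨ b ∨ c), neg(b) ∨ neg(b) ∨ neg(b) ∨ neg(c)), z := g(c, c, b)
The extension variable absorbs all remaining arguments, so the whole application is rewritten.
Result:  c ∨ c ∨ c ∨ h(g(c, c, b), b, b)

Answer: c ∨ c ∨ c ∨ h(g(c, c, b), b, b)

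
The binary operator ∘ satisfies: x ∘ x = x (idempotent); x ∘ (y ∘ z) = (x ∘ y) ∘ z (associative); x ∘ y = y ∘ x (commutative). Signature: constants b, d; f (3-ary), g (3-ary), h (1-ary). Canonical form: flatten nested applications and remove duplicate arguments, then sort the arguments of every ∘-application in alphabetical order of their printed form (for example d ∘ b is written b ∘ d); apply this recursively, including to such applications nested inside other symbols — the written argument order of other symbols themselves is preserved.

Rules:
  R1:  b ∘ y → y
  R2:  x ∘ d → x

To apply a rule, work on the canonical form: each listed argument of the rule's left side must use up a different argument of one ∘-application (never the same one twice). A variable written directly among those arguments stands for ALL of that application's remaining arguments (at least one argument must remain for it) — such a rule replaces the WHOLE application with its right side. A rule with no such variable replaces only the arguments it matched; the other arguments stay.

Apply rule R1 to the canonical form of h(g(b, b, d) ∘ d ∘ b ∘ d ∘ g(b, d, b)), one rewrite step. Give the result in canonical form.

Canonical form:  h(b ∘ d ∘ g(b, b, d) ∘ g(b, d, b))
Apply R1:  consuming b;  y := d ∘ g(b, b, d) ∘ g(b, d, b)
The extension variable absorbs all remaining arguments, so the whole application is rewritten.
Result:  h(d ∘ g(b, b, d) ∘ g(b, d, b))

Answer: h(d ∘ g(b, b, d) ∘ g(b, d, b))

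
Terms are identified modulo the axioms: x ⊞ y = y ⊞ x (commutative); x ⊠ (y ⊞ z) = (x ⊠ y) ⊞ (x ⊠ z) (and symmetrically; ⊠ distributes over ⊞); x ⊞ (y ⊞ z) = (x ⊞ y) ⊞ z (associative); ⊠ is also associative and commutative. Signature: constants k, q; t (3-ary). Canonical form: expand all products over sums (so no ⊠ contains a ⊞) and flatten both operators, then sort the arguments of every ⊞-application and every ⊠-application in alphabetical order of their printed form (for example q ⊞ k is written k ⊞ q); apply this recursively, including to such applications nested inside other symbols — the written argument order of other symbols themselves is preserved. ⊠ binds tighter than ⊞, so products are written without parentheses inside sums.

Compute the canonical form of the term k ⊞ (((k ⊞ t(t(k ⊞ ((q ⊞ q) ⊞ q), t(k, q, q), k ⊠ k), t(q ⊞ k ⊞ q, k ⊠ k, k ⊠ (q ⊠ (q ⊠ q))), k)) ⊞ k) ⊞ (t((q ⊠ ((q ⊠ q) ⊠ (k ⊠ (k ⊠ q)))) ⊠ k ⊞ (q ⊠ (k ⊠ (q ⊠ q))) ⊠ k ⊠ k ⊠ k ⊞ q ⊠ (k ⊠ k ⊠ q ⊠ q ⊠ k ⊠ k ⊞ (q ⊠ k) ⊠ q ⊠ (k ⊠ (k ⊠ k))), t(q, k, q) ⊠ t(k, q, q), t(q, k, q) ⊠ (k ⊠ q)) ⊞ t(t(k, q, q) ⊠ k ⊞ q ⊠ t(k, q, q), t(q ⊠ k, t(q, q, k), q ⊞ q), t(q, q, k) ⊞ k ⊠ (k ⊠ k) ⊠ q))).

Answer: k ⊞ k ⊞ k ⊞ t(k ⊠ k ⊠ k ⊠ k ⊠ q ⊠ q ⊠ q ⊞ k ⊠ k ⊠ k ⊠ k ⊠ q ⊠ q ⊠ q ⊞ k ⊠ k ⊠ k ⊠ k ⊠ q ⊠ q ⊠ q ⊞ k ⊠ k ⊠ k ⊠ q ⊠ q ⊠ q ⊠ q, t(k, q, q) ⊠ t(q, k, q), k ⊠ q ⊠ t(q, k, q)) ⊞ t(k ⊠ t(k, q, q) ⊞ q ⊠ t(k, q, q), t(k ⊠ q, t(q, q, k), q ⊞ q), k ⊠ k ⊠ k ⊠ q ⊞ t(q, q, k)) ⊞ t(t(k ⊞ q ⊞ q ⊞ q, t(k, q, q), k ⊠ k), t(k ⊞ q ⊞ q, k ⊠ k, k ⊠ q ⊠ q ⊠ q), k)

Derivation:
Distribute:  k ⊞ k ⊞ t(t(k ⊞ q ⊞ q ⊞ q, t(k, q, q), k ⊠ k), t(k ⊞ q ⊞ q, k ⊠ k, k ⊠ q ⊠ q ⊠ q), k) ⊞ k ⊞ t(k ⊠ k ⊠ k ⊠ k ⊠ q ⊠ q ⊠ q ⊞ k ⊠ k ⊠ k ⊠ k ⊠ q ⊠ q ⊠ q ⊞ k ⊠ k ⊠ k ⊠ k ⊠ q ⊠ q ⊠ q ⊞ k ⊠ k ⊠ k ⊠ q ⊠ q ⊠ q ⊠ q, t(k, q, q) ⊠ t(q, k, q), k ⊠ q ⊠ t(q, k, q)) ⊞ t(k ⊠ t(k, q, q) ⊞ q ⊠ t(k, q, q), t(k ⊠ q, t(q, q, k), q ⊞ q), k ⊠ k ⊠ k ⊠ q ⊞ t(q, q, k))
Order the arguments:  k ⊞ k ⊞ k ⊞ t(k ⊠ k ⊠ k ⊠ k ⊠ q ⊠ q ⊠ q ⊞ k ⊠ k ⊠ k ⊠ k ⊠ q ⊠ q ⊠ q ⊞ k ⊠ k ⊠ k ⊠ k ⊠ q ⊠ q ⊠ q ⊞ k ⊠ k ⊠ k ⊠ q ⊠ q ⊠ q ⊠ q, t(k, q, q) ⊠ t(q, k, q), k ⊠ q ⊠ t(q, k, q)) ⊞ t(k ⊠ t(k, q, q) ⊞ q ⊠ t(k, q, q), t(k ⊠ q, t(q, q, k), q ⊞ q), k ⊠ k ⊠ k ⊠ q ⊞ t(q, q, k)) ⊞ t(t(k ⊞ q ⊞ q ⊞ q, t(k, q, q), k ⊠ k), t(k ⊞ q ⊞ q, k ⊠ k, k ⊠ q ⊠ q ⊠ q), k)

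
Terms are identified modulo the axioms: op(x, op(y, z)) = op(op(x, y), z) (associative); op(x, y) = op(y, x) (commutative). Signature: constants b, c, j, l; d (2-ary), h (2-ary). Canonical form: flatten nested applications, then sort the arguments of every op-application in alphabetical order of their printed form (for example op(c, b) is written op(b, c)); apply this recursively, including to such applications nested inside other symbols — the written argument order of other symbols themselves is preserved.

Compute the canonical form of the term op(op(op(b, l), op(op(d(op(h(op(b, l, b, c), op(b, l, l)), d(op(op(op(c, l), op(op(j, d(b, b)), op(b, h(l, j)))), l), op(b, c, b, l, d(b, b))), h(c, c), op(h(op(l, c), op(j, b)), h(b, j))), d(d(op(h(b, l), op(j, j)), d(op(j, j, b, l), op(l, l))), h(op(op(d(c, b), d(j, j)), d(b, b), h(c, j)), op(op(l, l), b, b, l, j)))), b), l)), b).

Answer: op(b, b, b, d(op(d(op(b, c, d(b, b), h(l, j), j, l, l), op(b, b, c, d(b, b), l)), h(b, j), h(c, c), h(op(b, b, c, l), op(b, l, l)), h(op(c, l), op(b, j))), d(d(op(h(b, l), j, j), d(op(b, j, j, l), op(l, l))), h(op(d(b, b), d(c, b), d(j, j), h(c, j)), op(b, b, j, l, l, l)))), l, l)

Derivation:
Flatten:  op(b, l, d(op(h(op(b, l, b, c), op(b, l, l)), d(op(op(op(c, l), op(op(j, d(b, b)), op(b, h(l, j)))), l), op(b, c, b, l, d(b, b))), h(c, c), op(h(op(l, c), op(j, b)), h(b, j))), d(d(op(h(b, l), op(j, j)), d(op(j, j, b, l), op(l, l))), h(op(op(d(c, b), d(j, j)), d(b, b), h(c, j)), op(op(l, l), b, b, l, j)))), b, l, b)
Canonicalize subterm:  d(op(h(op(b, l, b, c), op(b, l, l)), d(op(op(op(c, l), op(op(j, d(b, b)), op(b, h(l, j)))), l), op(b, c, b, l, d(b, b))), h(c, c), op(h(op(l, c), op(j, b)), h(b, j))), d(d(op(h(b, l), op(j, j)), d(op(j, j, b, l), op(l, l))), h(op(op(d(c, b), d(j, j)), d(b, b), h(c, j)), op(op(l, l), b, b, l, j))))  →  d(op(d(op(b, c, d(b, b), h(l, j), j, l, l), op(b, b, c, d(b, b), l)), h(b, j), h(c, c), h(op(b, b, c, l), op(b, l, l)), h(op(c, l), op(b, j))), d(d(op(h(b, l), j, j), d(op(b, j, j, l), op(l, l))), h(op(d(b, b), d(c, b), d(j, j), h(c, j)), op(b, b, j, l, l, l))))
Sort arguments:  op(b, b, b, d(op(d(op(b, c, d(b, b), h(l, j), j, l, l), op(b, b, c, d(b, b), l)), h(b, j), h(c, c), h(op(b, b, c, l), op(b, l, l)), h(op(c, l), op(b, j))), d(d(op(h(b, l), j, j), d(op(b, j, j, l), op(l, l))), h(op(d(b, b), d(c, b), d(j, j), h(c, j)), op(b, b, j, l, l, l)))), l, l)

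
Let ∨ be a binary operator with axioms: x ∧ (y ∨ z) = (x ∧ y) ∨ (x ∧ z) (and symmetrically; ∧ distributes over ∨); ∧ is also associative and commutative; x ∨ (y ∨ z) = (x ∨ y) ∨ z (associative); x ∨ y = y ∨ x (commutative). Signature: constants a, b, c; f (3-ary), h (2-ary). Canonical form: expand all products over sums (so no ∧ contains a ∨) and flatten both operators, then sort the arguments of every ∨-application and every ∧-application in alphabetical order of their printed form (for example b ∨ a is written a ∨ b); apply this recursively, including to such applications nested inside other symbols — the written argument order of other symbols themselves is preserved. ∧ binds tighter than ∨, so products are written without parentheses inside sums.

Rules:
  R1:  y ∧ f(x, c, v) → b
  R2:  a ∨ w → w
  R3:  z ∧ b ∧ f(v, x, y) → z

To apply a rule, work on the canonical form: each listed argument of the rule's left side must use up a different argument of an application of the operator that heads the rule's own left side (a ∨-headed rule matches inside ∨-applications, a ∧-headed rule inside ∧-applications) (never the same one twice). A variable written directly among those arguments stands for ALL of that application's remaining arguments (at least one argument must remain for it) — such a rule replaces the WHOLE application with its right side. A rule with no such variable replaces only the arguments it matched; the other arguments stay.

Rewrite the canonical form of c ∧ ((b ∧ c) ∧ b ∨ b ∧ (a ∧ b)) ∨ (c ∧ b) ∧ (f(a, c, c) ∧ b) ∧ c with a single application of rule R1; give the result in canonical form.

Canonical form:  a ∧ b ∧ b ∧ c ∨ b ∧ b ∧ c ∧ c ∨ b ∧ b ∧ c ∧ c ∧ f(a, c, c)
R1 matches:  uses f(a, c, c);  v := c, x := a, y := b ∧ b ∧ c ∧ c
The extension variable absorbs all remaining arguments, so the whole application is rewritten.
Result:  a ∧ b ∧ b ∧ c ∨ b ∨ b ∧ b ∧ c ∧ c

Answer: a ∧ b ∧ b ∧ c ∨ b ∨ b ∧ b ∧ c ∧ c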